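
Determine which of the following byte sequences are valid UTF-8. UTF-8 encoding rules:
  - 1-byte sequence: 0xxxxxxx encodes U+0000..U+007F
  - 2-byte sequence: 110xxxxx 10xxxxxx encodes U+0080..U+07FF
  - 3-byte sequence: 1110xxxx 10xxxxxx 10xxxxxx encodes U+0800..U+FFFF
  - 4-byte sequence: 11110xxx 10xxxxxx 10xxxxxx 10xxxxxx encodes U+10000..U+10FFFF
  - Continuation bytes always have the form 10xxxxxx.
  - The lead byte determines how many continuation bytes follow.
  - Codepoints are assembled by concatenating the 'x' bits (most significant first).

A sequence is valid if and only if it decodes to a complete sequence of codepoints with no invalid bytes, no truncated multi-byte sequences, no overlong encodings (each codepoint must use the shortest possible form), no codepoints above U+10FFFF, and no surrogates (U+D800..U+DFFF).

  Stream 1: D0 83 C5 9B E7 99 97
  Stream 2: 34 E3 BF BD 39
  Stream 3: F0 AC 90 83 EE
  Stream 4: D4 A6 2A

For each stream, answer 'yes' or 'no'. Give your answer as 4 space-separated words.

Stream 1: decodes cleanly. VALID
Stream 2: decodes cleanly. VALID
Stream 3: error at byte offset 5. INVALID
Stream 4: decodes cleanly. VALID

Answer: yes yes no yes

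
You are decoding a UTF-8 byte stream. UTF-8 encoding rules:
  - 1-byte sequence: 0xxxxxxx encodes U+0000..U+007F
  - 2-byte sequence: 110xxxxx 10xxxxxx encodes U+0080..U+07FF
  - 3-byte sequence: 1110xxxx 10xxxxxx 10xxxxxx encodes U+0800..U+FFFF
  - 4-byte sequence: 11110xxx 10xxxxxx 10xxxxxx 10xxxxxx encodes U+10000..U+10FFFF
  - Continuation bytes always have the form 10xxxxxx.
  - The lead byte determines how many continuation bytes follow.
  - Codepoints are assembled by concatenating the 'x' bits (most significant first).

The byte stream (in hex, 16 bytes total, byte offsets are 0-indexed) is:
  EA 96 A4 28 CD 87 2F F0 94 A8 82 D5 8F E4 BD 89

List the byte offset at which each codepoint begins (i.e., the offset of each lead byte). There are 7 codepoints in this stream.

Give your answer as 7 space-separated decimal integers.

Answer: 0 3 4 6 7 11 13

Derivation:
Byte[0]=EA: 3-byte lead, need 2 cont bytes. acc=0xA
Byte[1]=96: continuation. acc=(acc<<6)|0x16=0x296
Byte[2]=A4: continuation. acc=(acc<<6)|0x24=0xA5A4
Completed: cp=U+A5A4 (starts at byte 0)
Byte[3]=28: 1-byte ASCII. cp=U+0028
Byte[4]=CD: 2-byte lead, need 1 cont bytes. acc=0xD
Byte[5]=87: continuation. acc=(acc<<6)|0x07=0x347
Completed: cp=U+0347 (starts at byte 4)
Byte[6]=2F: 1-byte ASCII. cp=U+002F
Byte[7]=F0: 4-byte lead, need 3 cont bytes. acc=0x0
Byte[8]=94: continuation. acc=(acc<<6)|0x14=0x14
Byte[9]=A8: continuation. acc=(acc<<6)|0x28=0x528
Byte[10]=82: continuation. acc=(acc<<6)|0x02=0x14A02
Completed: cp=U+14A02 (starts at byte 7)
Byte[11]=D5: 2-byte lead, need 1 cont bytes. acc=0x15
Byte[12]=8F: continuation. acc=(acc<<6)|0x0F=0x54F
Completed: cp=U+054F (starts at byte 11)
Byte[13]=E4: 3-byte lead, need 2 cont bytes. acc=0x4
Byte[14]=BD: continuation. acc=(acc<<6)|0x3D=0x13D
Byte[15]=89: continuation. acc=(acc<<6)|0x09=0x4F49
Completed: cp=U+4F49 (starts at byte 13)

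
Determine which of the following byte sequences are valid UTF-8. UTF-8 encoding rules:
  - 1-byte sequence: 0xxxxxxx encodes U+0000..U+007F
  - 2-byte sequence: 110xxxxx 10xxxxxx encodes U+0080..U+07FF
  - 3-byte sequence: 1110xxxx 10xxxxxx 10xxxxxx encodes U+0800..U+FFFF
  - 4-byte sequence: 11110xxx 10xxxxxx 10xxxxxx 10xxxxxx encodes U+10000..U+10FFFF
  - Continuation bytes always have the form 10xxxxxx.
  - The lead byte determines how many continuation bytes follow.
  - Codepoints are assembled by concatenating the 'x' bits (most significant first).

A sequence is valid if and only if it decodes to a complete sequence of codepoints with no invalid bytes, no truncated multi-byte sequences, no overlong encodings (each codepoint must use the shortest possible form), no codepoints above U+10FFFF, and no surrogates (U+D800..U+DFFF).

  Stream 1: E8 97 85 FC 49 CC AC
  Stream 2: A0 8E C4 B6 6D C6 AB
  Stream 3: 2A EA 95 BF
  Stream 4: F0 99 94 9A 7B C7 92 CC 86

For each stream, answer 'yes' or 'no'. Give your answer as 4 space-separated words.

Answer: no no yes yes

Derivation:
Stream 1: error at byte offset 3. INVALID
Stream 2: error at byte offset 0. INVALID
Stream 3: decodes cleanly. VALID
Stream 4: decodes cleanly. VALID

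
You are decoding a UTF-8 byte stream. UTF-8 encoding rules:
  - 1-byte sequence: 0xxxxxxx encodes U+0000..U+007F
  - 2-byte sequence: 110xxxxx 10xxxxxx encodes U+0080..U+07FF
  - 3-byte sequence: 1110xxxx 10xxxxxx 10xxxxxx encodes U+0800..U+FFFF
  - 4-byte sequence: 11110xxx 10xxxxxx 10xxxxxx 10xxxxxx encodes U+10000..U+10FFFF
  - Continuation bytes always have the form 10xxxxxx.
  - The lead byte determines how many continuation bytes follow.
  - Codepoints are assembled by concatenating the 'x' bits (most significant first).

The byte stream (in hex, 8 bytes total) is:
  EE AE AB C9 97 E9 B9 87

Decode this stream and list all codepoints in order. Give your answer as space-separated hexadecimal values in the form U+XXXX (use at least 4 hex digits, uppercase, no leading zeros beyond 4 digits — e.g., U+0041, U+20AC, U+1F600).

Answer: U+EBAB U+0257 U+9E47

Derivation:
Byte[0]=EE: 3-byte lead, need 2 cont bytes. acc=0xE
Byte[1]=AE: continuation. acc=(acc<<6)|0x2E=0x3AE
Byte[2]=AB: continuation. acc=(acc<<6)|0x2B=0xEBAB
Completed: cp=U+EBAB (starts at byte 0)
Byte[3]=C9: 2-byte lead, need 1 cont bytes. acc=0x9
Byte[4]=97: continuation. acc=(acc<<6)|0x17=0x257
Completed: cp=U+0257 (starts at byte 3)
Byte[5]=E9: 3-byte lead, need 2 cont bytes. acc=0x9
Byte[6]=B9: continuation. acc=(acc<<6)|0x39=0x279
Byte[7]=87: continuation. acc=(acc<<6)|0x07=0x9E47
Completed: cp=U+9E47 (starts at byte 5)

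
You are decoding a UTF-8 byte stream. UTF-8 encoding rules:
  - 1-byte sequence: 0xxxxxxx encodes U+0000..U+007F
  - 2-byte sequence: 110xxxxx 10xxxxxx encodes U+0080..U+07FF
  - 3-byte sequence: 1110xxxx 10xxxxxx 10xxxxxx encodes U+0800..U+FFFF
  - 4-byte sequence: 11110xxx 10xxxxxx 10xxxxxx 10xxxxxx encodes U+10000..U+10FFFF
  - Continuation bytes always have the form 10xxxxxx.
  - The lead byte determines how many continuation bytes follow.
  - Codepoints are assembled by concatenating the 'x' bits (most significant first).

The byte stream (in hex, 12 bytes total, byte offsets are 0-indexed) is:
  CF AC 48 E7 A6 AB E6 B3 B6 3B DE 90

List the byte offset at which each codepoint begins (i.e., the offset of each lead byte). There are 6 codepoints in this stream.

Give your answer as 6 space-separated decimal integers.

Answer: 0 2 3 6 9 10

Derivation:
Byte[0]=CF: 2-byte lead, need 1 cont bytes. acc=0xF
Byte[1]=AC: continuation. acc=(acc<<6)|0x2C=0x3EC
Completed: cp=U+03EC (starts at byte 0)
Byte[2]=48: 1-byte ASCII. cp=U+0048
Byte[3]=E7: 3-byte lead, need 2 cont bytes. acc=0x7
Byte[4]=A6: continuation. acc=(acc<<6)|0x26=0x1E6
Byte[5]=AB: continuation. acc=(acc<<6)|0x2B=0x79AB
Completed: cp=U+79AB (starts at byte 3)
Byte[6]=E6: 3-byte lead, need 2 cont bytes. acc=0x6
Byte[7]=B3: continuation. acc=(acc<<6)|0x33=0x1B3
Byte[8]=B6: continuation. acc=(acc<<6)|0x36=0x6CF6
Completed: cp=U+6CF6 (starts at byte 6)
Byte[9]=3B: 1-byte ASCII. cp=U+003B
Byte[10]=DE: 2-byte lead, need 1 cont bytes. acc=0x1E
Byte[11]=90: continuation. acc=(acc<<6)|0x10=0x790
Completed: cp=U+0790 (starts at byte 10)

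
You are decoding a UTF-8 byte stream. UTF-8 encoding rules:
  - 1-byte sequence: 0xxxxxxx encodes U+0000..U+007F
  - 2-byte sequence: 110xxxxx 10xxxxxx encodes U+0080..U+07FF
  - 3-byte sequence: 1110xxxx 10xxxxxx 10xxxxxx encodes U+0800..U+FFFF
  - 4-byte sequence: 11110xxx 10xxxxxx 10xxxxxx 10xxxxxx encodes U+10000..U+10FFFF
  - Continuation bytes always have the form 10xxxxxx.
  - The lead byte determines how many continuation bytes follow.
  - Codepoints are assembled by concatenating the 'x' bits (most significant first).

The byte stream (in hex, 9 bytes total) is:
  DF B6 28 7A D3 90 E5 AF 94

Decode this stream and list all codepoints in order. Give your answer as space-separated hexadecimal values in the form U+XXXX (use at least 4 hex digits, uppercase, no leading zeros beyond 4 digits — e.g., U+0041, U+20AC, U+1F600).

Byte[0]=DF: 2-byte lead, need 1 cont bytes. acc=0x1F
Byte[1]=B6: continuation. acc=(acc<<6)|0x36=0x7F6
Completed: cp=U+07F6 (starts at byte 0)
Byte[2]=28: 1-byte ASCII. cp=U+0028
Byte[3]=7A: 1-byte ASCII. cp=U+007A
Byte[4]=D3: 2-byte lead, need 1 cont bytes. acc=0x13
Byte[5]=90: continuation. acc=(acc<<6)|0x10=0x4D0
Completed: cp=U+04D0 (starts at byte 4)
Byte[6]=E5: 3-byte lead, need 2 cont bytes. acc=0x5
Byte[7]=AF: continuation. acc=(acc<<6)|0x2F=0x16F
Byte[8]=94: continuation. acc=(acc<<6)|0x14=0x5BD4
Completed: cp=U+5BD4 (starts at byte 6)

Answer: U+07F6 U+0028 U+007A U+04D0 U+5BD4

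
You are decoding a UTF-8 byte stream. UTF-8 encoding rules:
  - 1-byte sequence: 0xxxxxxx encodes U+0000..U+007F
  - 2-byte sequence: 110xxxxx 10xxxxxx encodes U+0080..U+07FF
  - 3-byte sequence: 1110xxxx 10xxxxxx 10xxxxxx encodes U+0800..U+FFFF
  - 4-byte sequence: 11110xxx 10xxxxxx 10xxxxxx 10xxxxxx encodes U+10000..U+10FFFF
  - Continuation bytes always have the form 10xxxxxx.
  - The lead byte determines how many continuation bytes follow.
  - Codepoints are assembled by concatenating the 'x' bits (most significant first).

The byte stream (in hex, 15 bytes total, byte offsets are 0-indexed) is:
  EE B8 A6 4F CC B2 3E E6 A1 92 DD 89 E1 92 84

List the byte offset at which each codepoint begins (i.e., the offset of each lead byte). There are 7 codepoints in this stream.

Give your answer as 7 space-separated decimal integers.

Answer: 0 3 4 6 7 10 12

Derivation:
Byte[0]=EE: 3-byte lead, need 2 cont bytes. acc=0xE
Byte[1]=B8: continuation. acc=(acc<<6)|0x38=0x3B8
Byte[2]=A6: continuation. acc=(acc<<6)|0x26=0xEE26
Completed: cp=U+EE26 (starts at byte 0)
Byte[3]=4F: 1-byte ASCII. cp=U+004F
Byte[4]=CC: 2-byte lead, need 1 cont bytes. acc=0xC
Byte[5]=B2: continuation. acc=(acc<<6)|0x32=0x332
Completed: cp=U+0332 (starts at byte 4)
Byte[6]=3E: 1-byte ASCII. cp=U+003E
Byte[7]=E6: 3-byte lead, need 2 cont bytes. acc=0x6
Byte[8]=A1: continuation. acc=(acc<<6)|0x21=0x1A1
Byte[9]=92: continuation. acc=(acc<<6)|0x12=0x6852
Completed: cp=U+6852 (starts at byte 7)
Byte[10]=DD: 2-byte lead, need 1 cont bytes. acc=0x1D
Byte[11]=89: continuation. acc=(acc<<6)|0x09=0x749
Completed: cp=U+0749 (starts at byte 10)
Byte[12]=E1: 3-byte lead, need 2 cont bytes. acc=0x1
Byte[13]=92: continuation. acc=(acc<<6)|0x12=0x52
Byte[14]=84: continuation. acc=(acc<<6)|0x04=0x1484
Completed: cp=U+1484 (starts at byte 12)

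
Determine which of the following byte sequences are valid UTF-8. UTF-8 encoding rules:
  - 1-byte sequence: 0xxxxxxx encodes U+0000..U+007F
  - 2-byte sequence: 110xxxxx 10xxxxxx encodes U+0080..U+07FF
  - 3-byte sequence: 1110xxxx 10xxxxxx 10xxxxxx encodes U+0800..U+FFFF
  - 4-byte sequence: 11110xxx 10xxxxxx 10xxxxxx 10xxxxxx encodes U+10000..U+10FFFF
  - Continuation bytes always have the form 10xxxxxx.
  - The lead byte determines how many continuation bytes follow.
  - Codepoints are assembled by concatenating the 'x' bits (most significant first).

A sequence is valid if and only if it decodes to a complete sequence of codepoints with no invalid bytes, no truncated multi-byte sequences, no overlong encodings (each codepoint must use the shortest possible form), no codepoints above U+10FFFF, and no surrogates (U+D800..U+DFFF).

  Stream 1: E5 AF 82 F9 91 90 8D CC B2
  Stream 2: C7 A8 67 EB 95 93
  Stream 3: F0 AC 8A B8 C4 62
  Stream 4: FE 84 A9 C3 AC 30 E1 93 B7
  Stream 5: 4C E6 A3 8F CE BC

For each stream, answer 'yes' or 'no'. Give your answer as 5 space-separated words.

Answer: no yes no no yes

Derivation:
Stream 1: error at byte offset 3. INVALID
Stream 2: decodes cleanly. VALID
Stream 3: error at byte offset 5. INVALID
Stream 4: error at byte offset 0. INVALID
Stream 5: decodes cleanly. VALID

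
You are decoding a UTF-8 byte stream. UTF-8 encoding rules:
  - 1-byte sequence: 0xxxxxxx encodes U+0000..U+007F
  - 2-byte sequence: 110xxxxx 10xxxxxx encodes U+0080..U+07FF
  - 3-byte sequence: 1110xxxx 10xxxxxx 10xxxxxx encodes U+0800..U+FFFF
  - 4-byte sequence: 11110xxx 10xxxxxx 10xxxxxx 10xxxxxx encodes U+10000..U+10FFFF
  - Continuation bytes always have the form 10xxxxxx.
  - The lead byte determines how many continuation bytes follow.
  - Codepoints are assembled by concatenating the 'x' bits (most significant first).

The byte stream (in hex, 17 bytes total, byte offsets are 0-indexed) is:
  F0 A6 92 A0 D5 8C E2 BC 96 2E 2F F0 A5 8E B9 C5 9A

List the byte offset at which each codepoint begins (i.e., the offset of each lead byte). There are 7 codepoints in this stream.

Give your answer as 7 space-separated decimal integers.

Answer: 0 4 6 9 10 11 15

Derivation:
Byte[0]=F0: 4-byte lead, need 3 cont bytes. acc=0x0
Byte[1]=A6: continuation. acc=(acc<<6)|0x26=0x26
Byte[2]=92: continuation. acc=(acc<<6)|0x12=0x992
Byte[3]=A0: continuation. acc=(acc<<6)|0x20=0x264A0
Completed: cp=U+264A0 (starts at byte 0)
Byte[4]=D5: 2-byte lead, need 1 cont bytes. acc=0x15
Byte[5]=8C: continuation. acc=(acc<<6)|0x0C=0x54C
Completed: cp=U+054C (starts at byte 4)
Byte[6]=E2: 3-byte lead, need 2 cont bytes. acc=0x2
Byte[7]=BC: continuation. acc=(acc<<6)|0x3C=0xBC
Byte[8]=96: continuation. acc=(acc<<6)|0x16=0x2F16
Completed: cp=U+2F16 (starts at byte 6)
Byte[9]=2E: 1-byte ASCII. cp=U+002E
Byte[10]=2F: 1-byte ASCII. cp=U+002F
Byte[11]=F0: 4-byte lead, need 3 cont bytes. acc=0x0
Byte[12]=A5: continuation. acc=(acc<<6)|0x25=0x25
Byte[13]=8E: continuation. acc=(acc<<6)|0x0E=0x94E
Byte[14]=B9: continuation. acc=(acc<<6)|0x39=0x253B9
Completed: cp=U+253B9 (starts at byte 11)
Byte[15]=C5: 2-byte lead, need 1 cont bytes. acc=0x5
Byte[16]=9A: continuation. acc=(acc<<6)|0x1A=0x15A
Completed: cp=U+015A (starts at byte 15)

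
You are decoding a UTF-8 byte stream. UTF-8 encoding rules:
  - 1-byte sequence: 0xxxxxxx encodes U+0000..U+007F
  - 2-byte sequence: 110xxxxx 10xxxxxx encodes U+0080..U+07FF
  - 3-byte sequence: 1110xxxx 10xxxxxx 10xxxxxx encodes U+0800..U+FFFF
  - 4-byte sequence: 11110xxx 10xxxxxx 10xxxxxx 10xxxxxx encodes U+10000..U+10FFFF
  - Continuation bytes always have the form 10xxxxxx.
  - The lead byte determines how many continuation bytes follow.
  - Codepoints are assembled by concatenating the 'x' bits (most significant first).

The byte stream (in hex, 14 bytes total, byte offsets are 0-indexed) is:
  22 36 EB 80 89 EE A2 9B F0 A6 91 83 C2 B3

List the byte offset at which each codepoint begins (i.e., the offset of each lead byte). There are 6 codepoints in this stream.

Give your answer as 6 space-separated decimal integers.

Answer: 0 1 2 5 8 12

Derivation:
Byte[0]=22: 1-byte ASCII. cp=U+0022
Byte[1]=36: 1-byte ASCII. cp=U+0036
Byte[2]=EB: 3-byte lead, need 2 cont bytes. acc=0xB
Byte[3]=80: continuation. acc=(acc<<6)|0x00=0x2C0
Byte[4]=89: continuation. acc=(acc<<6)|0x09=0xB009
Completed: cp=U+B009 (starts at byte 2)
Byte[5]=EE: 3-byte lead, need 2 cont bytes. acc=0xE
Byte[6]=A2: continuation. acc=(acc<<6)|0x22=0x3A2
Byte[7]=9B: continuation. acc=(acc<<6)|0x1B=0xE89B
Completed: cp=U+E89B (starts at byte 5)
Byte[8]=F0: 4-byte lead, need 3 cont bytes. acc=0x0
Byte[9]=A6: continuation. acc=(acc<<6)|0x26=0x26
Byte[10]=91: continuation. acc=(acc<<6)|0x11=0x991
Byte[11]=83: continuation. acc=(acc<<6)|0x03=0x26443
Completed: cp=U+26443 (starts at byte 8)
Byte[12]=C2: 2-byte lead, need 1 cont bytes. acc=0x2
Byte[13]=B3: continuation. acc=(acc<<6)|0x33=0xB3
Completed: cp=U+00B3 (starts at byte 12)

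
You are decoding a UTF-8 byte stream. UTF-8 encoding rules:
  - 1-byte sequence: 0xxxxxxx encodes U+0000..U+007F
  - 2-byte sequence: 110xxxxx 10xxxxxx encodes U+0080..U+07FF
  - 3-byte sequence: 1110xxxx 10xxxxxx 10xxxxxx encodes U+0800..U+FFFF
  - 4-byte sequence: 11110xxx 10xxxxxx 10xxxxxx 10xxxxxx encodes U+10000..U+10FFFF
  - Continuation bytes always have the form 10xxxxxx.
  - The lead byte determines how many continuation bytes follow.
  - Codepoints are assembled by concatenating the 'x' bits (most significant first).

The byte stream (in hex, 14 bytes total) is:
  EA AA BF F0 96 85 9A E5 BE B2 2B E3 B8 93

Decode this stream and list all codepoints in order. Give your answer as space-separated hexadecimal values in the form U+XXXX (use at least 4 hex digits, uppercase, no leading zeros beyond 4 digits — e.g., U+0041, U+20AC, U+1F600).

Answer: U+AABF U+1615A U+5FB2 U+002B U+3E13

Derivation:
Byte[0]=EA: 3-byte lead, need 2 cont bytes. acc=0xA
Byte[1]=AA: continuation. acc=(acc<<6)|0x2A=0x2AA
Byte[2]=BF: continuation. acc=(acc<<6)|0x3F=0xAABF
Completed: cp=U+AABF (starts at byte 0)
Byte[3]=F0: 4-byte lead, need 3 cont bytes. acc=0x0
Byte[4]=96: continuation. acc=(acc<<6)|0x16=0x16
Byte[5]=85: continuation. acc=(acc<<6)|0x05=0x585
Byte[6]=9A: continuation. acc=(acc<<6)|0x1A=0x1615A
Completed: cp=U+1615A (starts at byte 3)
Byte[7]=E5: 3-byte lead, need 2 cont bytes. acc=0x5
Byte[8]=BE: continuation. acc=(acc<<6)|0x3E=0x17E
Byte[9]=B2: continuation. acc=(acc<<6)|0x32=0x5FB2
Completed: cp=U+5FB2 (starts at byte 7)
Byte[10]=2B: 1-byte ASCII. cp=U+002B
Byte[11]=E3: 3-byte lead, need 2 cont bytes. acc=0x3
Byte[12]=B8: continuation. acc=(acc<<6)|0x38=0xF8
Byte[13]=93: continuation. acc=(acc<<6)|0x13=0x3E13
Completed: cp=U+3E13 (starts at byte 11)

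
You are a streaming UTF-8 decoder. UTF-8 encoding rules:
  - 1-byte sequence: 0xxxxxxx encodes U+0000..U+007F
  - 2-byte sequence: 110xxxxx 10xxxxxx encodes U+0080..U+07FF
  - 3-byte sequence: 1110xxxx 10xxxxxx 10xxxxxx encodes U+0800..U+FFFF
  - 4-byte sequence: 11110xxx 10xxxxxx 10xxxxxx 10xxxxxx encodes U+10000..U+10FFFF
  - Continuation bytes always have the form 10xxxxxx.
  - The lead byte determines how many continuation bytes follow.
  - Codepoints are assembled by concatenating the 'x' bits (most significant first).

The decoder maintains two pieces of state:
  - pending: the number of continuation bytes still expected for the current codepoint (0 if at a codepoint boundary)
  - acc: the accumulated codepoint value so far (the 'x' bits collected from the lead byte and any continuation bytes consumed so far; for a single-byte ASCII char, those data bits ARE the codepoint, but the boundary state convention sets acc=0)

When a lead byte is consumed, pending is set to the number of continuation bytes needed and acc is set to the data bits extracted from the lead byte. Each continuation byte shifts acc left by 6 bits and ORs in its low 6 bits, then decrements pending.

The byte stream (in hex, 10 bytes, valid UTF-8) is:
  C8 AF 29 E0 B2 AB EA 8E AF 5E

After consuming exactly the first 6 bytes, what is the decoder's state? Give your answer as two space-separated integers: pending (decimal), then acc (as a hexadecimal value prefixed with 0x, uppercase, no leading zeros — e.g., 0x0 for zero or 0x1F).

Byte[0]=C8: 2-byte lead. pending=1, acc=0x8
Byte[1]=AF: continuation. acc=(acc<<6)|0x2F=0x22F, pending=0
Byte[2]=29: 1-byte. pending=0, acc=0x0
Byte[3]=E0: 3-byte lead. pending=2, acc=0x0
Byte[4]=B2: continuation. acc=(acc<<6)|0x32=0x32, pending=1
Byte[5]=AB: continuation. acc=(acc<<6)|0x2B=0xCAB, pending=0

Answer: 0 0xCAB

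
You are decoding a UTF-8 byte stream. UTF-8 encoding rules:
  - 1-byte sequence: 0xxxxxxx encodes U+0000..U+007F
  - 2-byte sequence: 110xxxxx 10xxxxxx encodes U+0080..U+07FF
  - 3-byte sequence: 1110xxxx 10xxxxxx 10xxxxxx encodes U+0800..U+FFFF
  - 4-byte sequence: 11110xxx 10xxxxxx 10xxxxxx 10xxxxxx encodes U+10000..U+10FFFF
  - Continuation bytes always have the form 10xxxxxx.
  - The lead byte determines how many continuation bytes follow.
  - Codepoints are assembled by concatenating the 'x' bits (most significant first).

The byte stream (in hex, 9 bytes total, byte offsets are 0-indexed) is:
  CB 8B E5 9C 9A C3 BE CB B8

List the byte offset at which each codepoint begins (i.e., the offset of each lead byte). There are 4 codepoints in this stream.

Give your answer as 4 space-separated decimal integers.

Answer: 0 2 5 7

Derivation:
Byte[0]=CB: 2-byte lead, need 1 cont bytes. acc=0xB
Byte[1]=8B: continuation. acc=(acc<<6)|0x0B=0x2CB
Completed: cp=U+02CB (starts at byte 0)
Byte[2]=E5: 3-byte lead, need 2 cont bytes. acc=0x5
Byte[3]=9C: continuation. acc=(acc<<6)|0x1C=0x15C
Byte[4]=9A: continuation. acc=(acc<<6)|0x1A=0x571A
Completed: cp=U+571A (starts at byte 2)
Byte[5]=C3: 2-byte lead, need 1 cont bytes. acc=0x3
Byte[6]=BE: continuation. acc=(acc<<6)|0x3E=0xFE
Completed: cp=U+00FE (starts at byte 5)
Byte[7]=CB: 2-byte lead, need 1 cont bytes. acc=0xB
Byte[8]=B8: continuation. acc=(acc<<6)|0x38=0x2F8
Completed: cp=U+02F8 (starts at byte 7)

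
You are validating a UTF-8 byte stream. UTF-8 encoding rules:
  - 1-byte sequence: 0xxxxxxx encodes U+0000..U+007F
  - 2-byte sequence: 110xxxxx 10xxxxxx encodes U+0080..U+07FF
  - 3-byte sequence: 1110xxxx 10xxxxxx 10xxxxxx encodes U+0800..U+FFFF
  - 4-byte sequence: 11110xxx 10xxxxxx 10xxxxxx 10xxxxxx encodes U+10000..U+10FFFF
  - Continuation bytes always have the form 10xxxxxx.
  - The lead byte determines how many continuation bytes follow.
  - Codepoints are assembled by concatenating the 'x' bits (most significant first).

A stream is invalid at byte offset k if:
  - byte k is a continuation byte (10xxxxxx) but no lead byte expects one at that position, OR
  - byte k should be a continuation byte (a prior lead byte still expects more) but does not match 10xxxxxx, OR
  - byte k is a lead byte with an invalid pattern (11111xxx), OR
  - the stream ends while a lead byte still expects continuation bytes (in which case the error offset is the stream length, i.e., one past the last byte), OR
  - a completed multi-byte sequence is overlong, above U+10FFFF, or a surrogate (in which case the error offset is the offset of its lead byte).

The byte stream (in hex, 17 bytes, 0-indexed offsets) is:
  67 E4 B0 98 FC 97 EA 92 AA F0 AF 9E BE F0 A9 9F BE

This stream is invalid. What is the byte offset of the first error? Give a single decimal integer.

Answer: 4

Derivation:
Byte[0]=67: 1-byte ASCII. cp=U+0067
Byte[1]=E4: 3-byte lead, need 2 cont bytes. acc=0x4
Byte[2]=B0: continuation. acc=(acc<<6)|0x30=0x130
Byte[3]=98: continuation. acc=(acc<<6)|0x18=0x4C18
Completed: cp=U+4C18 (starts at byte 1)
Byte[4]=FC: INVALID lead byte (not 0xxx/110x/1110/11110)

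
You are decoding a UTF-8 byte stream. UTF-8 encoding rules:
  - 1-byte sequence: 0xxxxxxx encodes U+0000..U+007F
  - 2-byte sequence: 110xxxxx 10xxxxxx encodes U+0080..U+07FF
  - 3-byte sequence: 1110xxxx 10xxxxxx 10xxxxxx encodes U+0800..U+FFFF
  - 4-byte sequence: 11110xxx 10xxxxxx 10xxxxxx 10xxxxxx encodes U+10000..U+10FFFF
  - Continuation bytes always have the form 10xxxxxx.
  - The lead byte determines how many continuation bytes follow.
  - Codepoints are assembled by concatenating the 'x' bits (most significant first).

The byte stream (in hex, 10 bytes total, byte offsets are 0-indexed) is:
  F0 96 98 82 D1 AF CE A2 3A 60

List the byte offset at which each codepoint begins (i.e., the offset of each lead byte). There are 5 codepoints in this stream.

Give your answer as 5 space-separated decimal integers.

Byte[0]=F0: 4-byte lead, need 3 cont bytes. acc=0x0
Byte[1]=96: continuation. acc=(acc<<6)|0x16=0x16
Byte[2]=98: continuation. acc=(acc<<6)|0x18=0x598
Byte[3]=82: continuation. acc=(acc<<6)|0x02=0x16602
Completed: cp=U+16602 (starts at byte 0)
Byte[4]=D1: 2-byte lead, need 1 cont bytes. acc=0x11
Byte[5]=AF: continuation. acc=(acc<<6)|0x2F=0x46F
Completed: cp=U+046F (starts at byte 4)
Byte[6]=CE: 2-byte lead, need 1 cont bytes. acc=0xE
Byte[7]=A2: continuation. acc=(acc<<6)|0x22=0x3A2
Completed: cp=U+03A2 (starts at byte 6)
Byte[8]=3A: 1-byte ASCII. cp=U+003A
Byte[9]=60: 1-byte ASCII. cp=U+0060

Answer: 0 4 6 8 9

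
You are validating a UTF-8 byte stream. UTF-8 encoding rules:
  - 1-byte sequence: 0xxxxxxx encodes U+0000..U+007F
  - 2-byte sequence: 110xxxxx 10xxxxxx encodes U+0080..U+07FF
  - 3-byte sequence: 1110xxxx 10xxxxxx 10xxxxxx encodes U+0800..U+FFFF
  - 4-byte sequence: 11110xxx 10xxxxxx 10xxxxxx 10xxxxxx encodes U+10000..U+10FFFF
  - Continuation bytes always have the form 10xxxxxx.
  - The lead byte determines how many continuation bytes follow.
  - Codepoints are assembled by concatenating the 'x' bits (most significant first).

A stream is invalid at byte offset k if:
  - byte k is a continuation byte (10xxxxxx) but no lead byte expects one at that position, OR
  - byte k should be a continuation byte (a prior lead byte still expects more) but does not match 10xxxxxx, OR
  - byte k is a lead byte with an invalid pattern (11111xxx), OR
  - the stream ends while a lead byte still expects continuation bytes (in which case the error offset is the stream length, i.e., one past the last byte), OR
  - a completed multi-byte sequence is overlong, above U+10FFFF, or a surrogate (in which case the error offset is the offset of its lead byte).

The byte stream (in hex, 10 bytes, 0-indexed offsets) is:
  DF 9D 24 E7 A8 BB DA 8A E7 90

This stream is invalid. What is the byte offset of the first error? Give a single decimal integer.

Byte[0]=DF: 2-byte lead, need 1 cont bytes. acc=0x1F
Byte[1]=9D: continuation. acc=(acc<<6)|0x1D=0x7DD
Completed: cp=U+07DD (starts at byte 0)
Byte[2]=24: 1-byte ASCII. cp=U+0024
Byte[3]=E7: 3-byte lead, need 2 cont bytes. acc=0x7
Byte[4]=A8: continuation. acc=(acc<<6)|0x28=0x1E8
Byte[5]=BB: continuation. acc=(acc<<6)|0x3B=0x7A3B
Completed: cp=U+7A3B (starts at byte 3)
Byte[6]=DA: 2-byte lead, need 1 cont bytes. acc=0x1A
Byte[7]=8A: continuation. acc=(acc<<6)|0x0A=0x68A
Completed: cp=U+068A (starts at byte 6)
Byte[8]=E7: 3-byte lead, need 2 cont bytes. acc=0x7
Byte[9]=90: continuation. acc=(acc<<6)|0x10=0x1D0
Byte[10]: stream ended, expected continuation. INVALID

Answer: 10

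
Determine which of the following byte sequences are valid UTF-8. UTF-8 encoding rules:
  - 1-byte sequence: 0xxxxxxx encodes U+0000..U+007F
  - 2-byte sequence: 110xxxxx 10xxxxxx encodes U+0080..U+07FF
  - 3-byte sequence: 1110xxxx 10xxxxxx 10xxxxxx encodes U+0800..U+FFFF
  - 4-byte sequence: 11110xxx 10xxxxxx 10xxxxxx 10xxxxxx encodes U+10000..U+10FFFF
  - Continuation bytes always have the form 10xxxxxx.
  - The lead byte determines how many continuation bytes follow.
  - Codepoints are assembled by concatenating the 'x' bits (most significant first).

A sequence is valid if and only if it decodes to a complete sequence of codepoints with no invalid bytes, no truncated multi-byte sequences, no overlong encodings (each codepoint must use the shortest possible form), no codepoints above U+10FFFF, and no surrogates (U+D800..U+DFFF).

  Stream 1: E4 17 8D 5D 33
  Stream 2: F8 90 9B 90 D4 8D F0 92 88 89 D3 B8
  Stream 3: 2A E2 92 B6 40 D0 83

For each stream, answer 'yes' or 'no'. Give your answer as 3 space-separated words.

Stream 1: error at byte offset 1. INVALID
Stream 2: error at byte offset 0. INVALID
Stream 3: decodes cleanly. VALID

Answer: no no yes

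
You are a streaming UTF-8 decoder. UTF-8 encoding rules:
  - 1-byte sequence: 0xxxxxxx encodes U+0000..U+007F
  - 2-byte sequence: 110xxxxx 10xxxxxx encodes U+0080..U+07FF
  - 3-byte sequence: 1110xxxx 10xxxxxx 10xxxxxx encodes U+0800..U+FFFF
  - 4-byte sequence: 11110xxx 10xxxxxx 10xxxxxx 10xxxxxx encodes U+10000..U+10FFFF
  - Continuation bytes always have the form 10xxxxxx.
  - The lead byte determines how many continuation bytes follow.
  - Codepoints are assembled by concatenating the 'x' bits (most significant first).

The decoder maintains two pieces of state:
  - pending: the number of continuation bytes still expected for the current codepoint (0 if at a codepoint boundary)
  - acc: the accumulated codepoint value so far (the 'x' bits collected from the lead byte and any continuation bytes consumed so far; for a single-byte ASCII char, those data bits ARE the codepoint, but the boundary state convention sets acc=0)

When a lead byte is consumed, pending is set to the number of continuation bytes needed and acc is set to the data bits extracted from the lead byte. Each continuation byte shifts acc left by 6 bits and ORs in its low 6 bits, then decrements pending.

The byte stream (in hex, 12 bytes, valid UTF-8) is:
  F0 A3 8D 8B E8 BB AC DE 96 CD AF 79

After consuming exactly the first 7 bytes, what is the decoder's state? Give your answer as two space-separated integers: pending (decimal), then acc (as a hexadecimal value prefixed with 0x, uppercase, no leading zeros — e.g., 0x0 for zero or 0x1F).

Byte[0]=F0: 4-byte lead. pending=3, acc=0x0
Byte[1]=A3: continuation. acc=(acc<<6)|0x23=0x23, pending=2
Byte[2]=8D: continuation. acc=(acc<<6)|0x0D=0x8CD, pending=1
Byte[3]=8B: continuation. acc=(acc<<6)|0x0B=0x2334B, pending=0
Byte[4]=E8: 3-byte lead. pending=2, acc=0x8
Byte[5]=BB: continuation. acc=(acc<<6)|0x3B=0x23B, pending=1
Byte[6]=AC: continuation. acc=(acc<<6)|0x2C=0x8EEC, pending=0

Answer: 0 0x8EEC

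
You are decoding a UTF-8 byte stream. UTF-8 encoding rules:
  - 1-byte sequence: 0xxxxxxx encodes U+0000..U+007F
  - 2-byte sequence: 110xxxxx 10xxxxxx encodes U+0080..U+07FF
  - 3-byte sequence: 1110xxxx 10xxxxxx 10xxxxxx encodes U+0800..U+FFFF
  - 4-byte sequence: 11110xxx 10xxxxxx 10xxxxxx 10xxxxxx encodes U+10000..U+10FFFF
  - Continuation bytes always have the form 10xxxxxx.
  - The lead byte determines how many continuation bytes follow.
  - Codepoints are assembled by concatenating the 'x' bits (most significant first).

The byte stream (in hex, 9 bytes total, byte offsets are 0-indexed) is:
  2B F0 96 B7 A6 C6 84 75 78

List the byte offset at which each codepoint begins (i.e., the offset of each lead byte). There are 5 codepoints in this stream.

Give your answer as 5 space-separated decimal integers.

Answer: 0 1 5 7 8

Derivation:
Byte[0]=2B: 1-byte ASCII. cp=U+002B
Byte[1]=F0: 4-byte lead, need 3 cont bytes. acc=0x0
Byte[2]=96: continuation. acc=(acc<<6)|0x16=0x16
Byte[3]=B7: continuation. acc=(acc<<6)|0x37=0x5B7
Byte[4]=A6: continuation. acc=(acc<<6)|0x26=0x16DE6
Completed: cp=U+16DE6 (starts at byte 1)
Byte[5]=C6: 2-byte lead, need 1 cont bytes. acc=0x6
Byte[6]=84: continuation. acc=(acc<<6)|0x04=0x184
Completed: cp=U+0184 (starts at byte 5)
Byte[7]=75: 1-byte ASCII. cp=U+0075
Byte[8]=78: 1-byte ASCII. cp=U+0078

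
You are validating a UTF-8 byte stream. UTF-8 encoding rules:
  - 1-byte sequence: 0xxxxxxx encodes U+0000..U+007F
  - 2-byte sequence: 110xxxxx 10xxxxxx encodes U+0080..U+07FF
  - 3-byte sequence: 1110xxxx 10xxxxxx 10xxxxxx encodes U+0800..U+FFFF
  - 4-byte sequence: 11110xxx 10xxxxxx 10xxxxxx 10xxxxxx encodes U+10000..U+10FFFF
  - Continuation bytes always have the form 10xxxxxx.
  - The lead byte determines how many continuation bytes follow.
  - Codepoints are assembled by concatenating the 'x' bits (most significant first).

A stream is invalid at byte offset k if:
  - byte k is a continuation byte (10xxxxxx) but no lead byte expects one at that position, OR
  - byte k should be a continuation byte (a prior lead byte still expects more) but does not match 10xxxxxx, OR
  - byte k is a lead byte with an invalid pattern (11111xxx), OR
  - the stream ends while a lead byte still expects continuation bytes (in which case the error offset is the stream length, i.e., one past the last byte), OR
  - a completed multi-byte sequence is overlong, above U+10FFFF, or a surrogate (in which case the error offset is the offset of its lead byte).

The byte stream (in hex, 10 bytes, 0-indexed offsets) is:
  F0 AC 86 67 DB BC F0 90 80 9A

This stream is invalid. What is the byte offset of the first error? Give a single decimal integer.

Byte[0]=F0: 4-byte lead, need 3 cont bytes. acc=0x0
Byte[1]=AC: continuation. acc=(acc<<6)|0x2C=0x2C
Byte[2]=86: continuation. acc=(acc<<6)|0x06=0xB06
Byte[3]=67: expected 10xxxxxx continuation. INVALID

Answer: 3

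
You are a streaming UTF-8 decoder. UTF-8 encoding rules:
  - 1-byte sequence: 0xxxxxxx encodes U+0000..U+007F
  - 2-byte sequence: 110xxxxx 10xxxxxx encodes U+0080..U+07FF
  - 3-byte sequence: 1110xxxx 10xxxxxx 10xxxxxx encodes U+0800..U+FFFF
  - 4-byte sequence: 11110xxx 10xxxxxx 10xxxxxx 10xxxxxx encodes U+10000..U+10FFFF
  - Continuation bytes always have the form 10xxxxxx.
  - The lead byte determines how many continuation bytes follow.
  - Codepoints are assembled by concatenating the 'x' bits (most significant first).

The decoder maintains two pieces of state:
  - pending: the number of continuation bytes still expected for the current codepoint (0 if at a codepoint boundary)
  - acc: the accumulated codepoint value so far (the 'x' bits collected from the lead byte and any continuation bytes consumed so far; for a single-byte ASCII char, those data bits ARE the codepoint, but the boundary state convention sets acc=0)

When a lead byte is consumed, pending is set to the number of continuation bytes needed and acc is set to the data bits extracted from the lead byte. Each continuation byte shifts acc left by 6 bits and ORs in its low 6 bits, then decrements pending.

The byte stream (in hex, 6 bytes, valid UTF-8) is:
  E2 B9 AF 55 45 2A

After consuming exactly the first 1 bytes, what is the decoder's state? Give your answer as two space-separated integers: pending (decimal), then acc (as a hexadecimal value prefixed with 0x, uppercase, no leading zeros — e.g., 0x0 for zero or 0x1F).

Answer: 2 0x2

Derivation:
Byte[0]=E2: 3-byte lead. pending=2, acc=0x2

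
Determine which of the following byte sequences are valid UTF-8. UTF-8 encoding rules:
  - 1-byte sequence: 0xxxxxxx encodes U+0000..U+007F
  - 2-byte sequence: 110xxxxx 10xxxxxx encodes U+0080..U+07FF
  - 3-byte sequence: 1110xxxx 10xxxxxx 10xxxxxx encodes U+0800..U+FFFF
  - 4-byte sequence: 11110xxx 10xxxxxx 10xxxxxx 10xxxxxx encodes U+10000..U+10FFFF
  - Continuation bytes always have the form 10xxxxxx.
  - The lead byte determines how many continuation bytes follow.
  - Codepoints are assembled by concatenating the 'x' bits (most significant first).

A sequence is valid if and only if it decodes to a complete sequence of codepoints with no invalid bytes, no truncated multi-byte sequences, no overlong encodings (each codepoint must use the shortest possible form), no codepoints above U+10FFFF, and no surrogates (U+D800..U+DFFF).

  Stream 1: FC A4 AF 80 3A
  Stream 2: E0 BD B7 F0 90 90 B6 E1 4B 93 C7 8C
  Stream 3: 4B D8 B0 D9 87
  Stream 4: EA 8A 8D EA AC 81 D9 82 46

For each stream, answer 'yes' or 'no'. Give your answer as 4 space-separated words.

Answer: no no yes yes

Derivation:
Stream 1: error at byte offset 0. INVALID
Stream 2: error at byte offset 8. INVALID
Stream 3: decodes cleanly. VALID
Stream 4: decodes cleanly. VALID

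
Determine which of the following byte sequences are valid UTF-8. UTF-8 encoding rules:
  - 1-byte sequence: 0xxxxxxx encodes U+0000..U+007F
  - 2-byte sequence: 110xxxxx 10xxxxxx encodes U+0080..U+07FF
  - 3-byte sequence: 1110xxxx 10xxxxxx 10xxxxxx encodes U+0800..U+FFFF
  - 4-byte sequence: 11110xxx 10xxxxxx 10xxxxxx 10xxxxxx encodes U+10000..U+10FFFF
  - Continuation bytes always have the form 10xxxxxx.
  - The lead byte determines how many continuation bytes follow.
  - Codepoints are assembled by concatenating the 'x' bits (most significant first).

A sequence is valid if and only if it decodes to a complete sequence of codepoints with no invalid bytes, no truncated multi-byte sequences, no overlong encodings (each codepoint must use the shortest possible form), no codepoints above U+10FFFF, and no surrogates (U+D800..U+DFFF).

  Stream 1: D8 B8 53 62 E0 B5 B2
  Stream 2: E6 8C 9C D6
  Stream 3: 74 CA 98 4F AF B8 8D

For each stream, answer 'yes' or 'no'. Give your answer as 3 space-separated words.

Answer: yes no no

Derivation:
Stream 1: decodes cleanly. VALID
Stream 2: error at byte offset 4. INVALID
Stream 3: error at byte offset 4. INVALID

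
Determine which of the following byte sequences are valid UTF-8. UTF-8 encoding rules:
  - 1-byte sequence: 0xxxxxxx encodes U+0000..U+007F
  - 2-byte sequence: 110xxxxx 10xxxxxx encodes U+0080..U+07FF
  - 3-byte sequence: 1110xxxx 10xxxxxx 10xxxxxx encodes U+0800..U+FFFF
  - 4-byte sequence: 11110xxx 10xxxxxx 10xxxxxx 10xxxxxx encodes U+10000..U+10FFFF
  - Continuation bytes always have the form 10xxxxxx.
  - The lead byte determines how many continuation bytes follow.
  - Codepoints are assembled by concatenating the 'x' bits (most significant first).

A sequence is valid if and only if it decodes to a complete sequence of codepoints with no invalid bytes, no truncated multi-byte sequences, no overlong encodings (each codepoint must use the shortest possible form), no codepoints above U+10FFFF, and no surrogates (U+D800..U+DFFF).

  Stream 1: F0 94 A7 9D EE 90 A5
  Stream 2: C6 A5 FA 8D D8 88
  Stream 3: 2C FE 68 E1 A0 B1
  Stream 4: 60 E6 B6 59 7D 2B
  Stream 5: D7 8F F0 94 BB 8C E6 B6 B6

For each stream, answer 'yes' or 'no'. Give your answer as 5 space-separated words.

Stream 1: decodes cleanly. VALID
Stream 2: error at byte offset 2. INVALID
Stream 3: error at byte offset 1. INVALID
Stream 4: error at byte offset 3. INVALID
Stream 5: decodes cleanly. VALID

Answer: yes no no no yes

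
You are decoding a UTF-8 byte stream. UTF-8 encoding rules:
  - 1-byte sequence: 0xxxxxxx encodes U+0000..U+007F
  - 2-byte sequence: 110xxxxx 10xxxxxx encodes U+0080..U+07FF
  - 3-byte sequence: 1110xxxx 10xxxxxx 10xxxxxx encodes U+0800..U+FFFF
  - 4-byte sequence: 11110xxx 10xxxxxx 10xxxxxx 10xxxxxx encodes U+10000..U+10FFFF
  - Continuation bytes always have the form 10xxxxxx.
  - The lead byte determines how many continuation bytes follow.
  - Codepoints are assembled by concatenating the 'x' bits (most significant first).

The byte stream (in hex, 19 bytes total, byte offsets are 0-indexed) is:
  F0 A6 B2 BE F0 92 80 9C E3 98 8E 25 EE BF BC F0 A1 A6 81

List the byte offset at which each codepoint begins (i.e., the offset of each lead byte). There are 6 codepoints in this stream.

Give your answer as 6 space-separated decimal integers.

Byte[0]=F0: 4-byte lead, need 3 cont bytes. acc=0x0
Byte[1]=A6: continuation. acc=(acc<<6)|0x26=0x26
Byte[2]=B2: continuation. acc=(acc<<6)|0x32=0x9B2
Byte[3]=BE: continuation. acc=(acc<<6)|0x3E=0x26CBE
Completed: cp=U+26CBE (starts at byte 0)
Byte[4]=F0: 4-byte lead, need 3 cont bytes. acc=0x0
Byte[5]=92: continuation. acc=(acc<<6)|0x12=0x12
Byte[6]=80: continuation. acc=(acc<<6)|0x00=0x480
Byte[7]=9C: continuation. acc=(acc<<6)|0x1C=0x1201C
Completed: cp=U+1201C (starts at byte 4)
Byte[8]=E3: 3-byte lead, need 2 cont bytes. acc=0x3
Byte[9]=98: continuation. acc=(acc<<6)|0x18=0xD8
Byte[10]=8E: continuation. acc=(acc<<6)|0x0E=0x360E
Completed: cp=U+360E (starts at byte 8)
Byte[11]=25: 1-byte ASCII. cp=U+0025
Byte[12]=EE: 3-byte lead, need 2 cont bytes. acc=0xE
Byte[13]=BF: continuation. acc=(acc<<6)|0x3F=0x3BF
Byte[14]=BC: continuation. acc=(acc<<6)|0x3C=0xEFFC
Completed: cp=U+EFFC (starts at byte 12)
Byte[15]=F0: 4-byte lead, need 3 cont bytes. acc=0x0
Byte[16]=A1: continuation. acc=(acc<<6)|0x21=0x21
Byte[17]=A6: continuation. acc=(acc<<6)|0x26=0x866
Byte[18]=81: continuation. acc=(acc<<6)|0x01=0x21981
Completed: cp=U+21981 (starts at byte 15)

Answer: 0 4 8 11 12 15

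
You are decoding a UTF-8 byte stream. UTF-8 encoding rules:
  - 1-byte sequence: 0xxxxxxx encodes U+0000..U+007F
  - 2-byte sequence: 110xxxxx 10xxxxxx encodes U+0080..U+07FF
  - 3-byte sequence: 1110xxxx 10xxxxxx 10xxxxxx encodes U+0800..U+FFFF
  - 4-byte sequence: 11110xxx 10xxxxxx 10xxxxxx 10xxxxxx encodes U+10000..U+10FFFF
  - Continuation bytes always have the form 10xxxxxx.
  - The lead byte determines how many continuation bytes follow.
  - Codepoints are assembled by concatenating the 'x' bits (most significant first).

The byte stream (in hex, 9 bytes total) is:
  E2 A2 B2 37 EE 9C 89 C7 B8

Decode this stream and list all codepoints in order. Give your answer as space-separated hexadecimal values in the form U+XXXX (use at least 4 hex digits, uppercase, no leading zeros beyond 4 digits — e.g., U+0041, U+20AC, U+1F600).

Byte[0]=E2: 3-byte lead, need 2 cont bytes. acc=0x2
Byte[1]=A2: continuation. acc=(acc<<6)|0x22=0xA2
Byte[2]=B2: continuation. acc=(acc<<6)|0x32=0x28B2
Completed: cp=U+28B2 (starts at byte 0)
Byte[3]=37: 1-byte ASCII. cp=U+0037
Byte[4]=EE: 3-byte lead, need 2 cont bytes. acc=0xE
Byte[5]=9C: continuation. acc=(acc<<6)|0x1C=0x39C
Byte[6]=89: continuation. acc=(acc<<6)|0x09=0xE709
Completed: cp=U+E709 (starts at byte 4)
Byte[7]=C7: 2-byte lead, need 1 cont bytes. acc=0x7
Byte[8]=B8: continuation. acc=(acc<<6)|0x38=0x1F8
Completed: cp=U+01F8 (starts at byte 7)

Answer: U+28B2 U+0037 U+E709 U+01F8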